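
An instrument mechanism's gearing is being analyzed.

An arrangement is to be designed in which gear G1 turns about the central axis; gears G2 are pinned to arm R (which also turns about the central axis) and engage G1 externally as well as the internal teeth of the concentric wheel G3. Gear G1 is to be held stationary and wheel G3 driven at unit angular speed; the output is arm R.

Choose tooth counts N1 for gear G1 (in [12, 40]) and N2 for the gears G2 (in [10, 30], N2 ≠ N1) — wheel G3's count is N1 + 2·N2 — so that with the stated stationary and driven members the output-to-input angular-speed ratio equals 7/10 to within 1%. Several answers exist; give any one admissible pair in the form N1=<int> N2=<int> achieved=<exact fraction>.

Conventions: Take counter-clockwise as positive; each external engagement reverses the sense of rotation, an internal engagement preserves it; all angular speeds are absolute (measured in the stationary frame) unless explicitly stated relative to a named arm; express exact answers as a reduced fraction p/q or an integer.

N1=15 N2=10 achieved=7/10

design class (target 7/10): planetary set
Willis with ω_sun = 0: ω_arm/ω_ring = N3/(N1+N3); set equal to 7/10  ⇒  N3/N1 = (7/10)/(1 − 7/10) = 7/3
N3 = N1 + 2·N2  ⇒  N2/N1 = (N3/N1 − 1)/2 = (7/3 − 1)/2 = 2/3
smallest multiple with N1 ≥ 12 and N2 ≥ 10: k = 5  ⇒  N1 = 5·3 = 15, N2 = 5·2 = 10 (N1 ≤ 40, N2 ≤ 30, N2 ≠ N1 ✓), N3 = 15 + 2·10 = 35
check: N3/(N1+N3) with N1 = 15, N3 = 35 gives 7/10; |achieved − target| = 0 ≤ 7/1000 ✓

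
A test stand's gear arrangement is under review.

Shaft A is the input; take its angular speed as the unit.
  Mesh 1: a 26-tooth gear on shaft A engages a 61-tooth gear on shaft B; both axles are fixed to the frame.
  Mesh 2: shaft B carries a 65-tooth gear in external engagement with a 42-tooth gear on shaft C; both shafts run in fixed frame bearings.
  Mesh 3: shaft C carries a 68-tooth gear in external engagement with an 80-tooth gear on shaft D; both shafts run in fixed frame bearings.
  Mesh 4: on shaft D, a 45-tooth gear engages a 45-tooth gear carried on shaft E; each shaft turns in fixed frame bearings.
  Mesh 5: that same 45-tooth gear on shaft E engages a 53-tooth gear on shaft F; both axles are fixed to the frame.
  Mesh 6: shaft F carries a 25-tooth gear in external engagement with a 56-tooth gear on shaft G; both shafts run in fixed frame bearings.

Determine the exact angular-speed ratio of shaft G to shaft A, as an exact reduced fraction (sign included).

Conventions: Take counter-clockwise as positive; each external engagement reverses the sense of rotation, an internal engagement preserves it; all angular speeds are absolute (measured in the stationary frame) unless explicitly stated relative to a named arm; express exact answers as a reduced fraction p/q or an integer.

1077375/5069344

class = fixed-axis compound train [6 meshes; 6 ratios multiply, 6 sense flips]
mesh 1 [26T→61T]: running ratio 26/61, sense −
mesh 2 [65T→42T]: running ratio 845/1281, sense +
mesh 3 [68T→80T]: running ratio 2873/5124, sense −
mesh 4 [45T→45T]: running ratio 2873/5124, sense +
mesh 5 [45T→53T]: running ratio 43095/90524, sense −
mesh 6 [25T→56T]: running ratio 1077375/5069344, sense +
ω_out/ω_in = 1077375/5069344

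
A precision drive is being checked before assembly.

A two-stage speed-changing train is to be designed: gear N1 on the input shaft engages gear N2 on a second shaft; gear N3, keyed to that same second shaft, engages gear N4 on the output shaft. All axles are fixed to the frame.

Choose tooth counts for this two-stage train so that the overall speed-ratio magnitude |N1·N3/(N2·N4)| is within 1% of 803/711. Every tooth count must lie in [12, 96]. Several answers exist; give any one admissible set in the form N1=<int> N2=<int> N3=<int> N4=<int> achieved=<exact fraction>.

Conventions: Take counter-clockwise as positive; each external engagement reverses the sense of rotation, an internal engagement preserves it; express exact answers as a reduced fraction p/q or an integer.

topology: fixed-axis compound train — 2 stages, target 803/711
target = 803/711 in lowest terms: an exact hit needs N1·N3 = k·803 and N2·N4 = k·711 for one integer k, every count in [12, 96]; additionally prefer no 1:1 stage (N1 ≠ N2, N3 ≠ N4)
k = 1: no 1:1-free in-range split of k·803 and k·711 into factor pairs; take k = 2
k = 2: N1·N3 = 1606 = 22·73, N2·N4 = 1422 = 18·79
achieved = 22·73/(18·79) = 803/711; |achieved − target| = 0 ≤ 803/71100 ✓

N1=22 N2=18 N3=73 N4=79 achieved=803/711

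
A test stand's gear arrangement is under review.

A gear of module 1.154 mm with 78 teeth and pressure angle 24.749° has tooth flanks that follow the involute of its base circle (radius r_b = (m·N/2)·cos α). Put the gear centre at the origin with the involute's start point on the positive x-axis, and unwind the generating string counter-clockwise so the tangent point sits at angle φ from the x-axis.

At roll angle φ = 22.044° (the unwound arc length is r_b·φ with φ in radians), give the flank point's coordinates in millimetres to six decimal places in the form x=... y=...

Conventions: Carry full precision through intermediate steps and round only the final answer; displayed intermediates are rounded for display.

x=43.786250 y=0.764483

topology: single-mesh involute geometry — m = 1.154, N = 78
pitch radius r_p = m·N/2 = 1.154·78/2 = 45.006000
base radius r_b = r_p·cos α = 45.006000·cos 24.749° = 40.872221
roll angle φ = 22.044° = 0.38474038 rad
x = r_b·(cos φ + φ·sin φ) = 43.786250
y = r_b·(sin φ − φ·cos φ) = 0.764483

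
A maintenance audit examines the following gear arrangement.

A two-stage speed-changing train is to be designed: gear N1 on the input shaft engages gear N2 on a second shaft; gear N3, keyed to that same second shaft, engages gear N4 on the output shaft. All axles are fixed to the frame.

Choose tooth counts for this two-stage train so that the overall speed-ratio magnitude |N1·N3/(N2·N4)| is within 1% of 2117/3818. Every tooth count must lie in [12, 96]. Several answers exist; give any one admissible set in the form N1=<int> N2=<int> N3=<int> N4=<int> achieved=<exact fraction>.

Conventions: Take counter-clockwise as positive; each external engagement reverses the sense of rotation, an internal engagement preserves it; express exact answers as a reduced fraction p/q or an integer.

N1=29 N2=46 N3=73 N4=83 achieved=2117/3818

design class (target 2117/3818): fixed-axis compound train
target = 2117/3818 in lowest terms: an exact hit needs N1·N3 = k·2117 and N2·N4 = k·3818 for one integer k, every count in [12, 96]; additionally prefer no 1:1 stage (N1 ≠ N2, N3 ≠ N4)
k = 1: N1·N3 = 2117 = 29·73, N2·N4 = 3818 = 46·83
achieved = 29·73/(46·83) = 2117/3818; |achieved − target| = 0 ≤ 2117/381800 ✓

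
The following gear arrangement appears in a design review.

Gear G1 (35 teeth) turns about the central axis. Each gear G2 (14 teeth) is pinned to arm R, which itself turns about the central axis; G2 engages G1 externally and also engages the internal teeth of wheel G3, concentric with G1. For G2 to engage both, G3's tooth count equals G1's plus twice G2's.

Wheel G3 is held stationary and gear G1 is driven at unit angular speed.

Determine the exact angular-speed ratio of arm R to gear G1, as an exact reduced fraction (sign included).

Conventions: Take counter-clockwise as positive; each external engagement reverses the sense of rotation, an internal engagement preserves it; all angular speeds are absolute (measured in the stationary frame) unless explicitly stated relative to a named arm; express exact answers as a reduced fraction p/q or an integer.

class = planetary set [G3 = 35+2·14 = 63; Willis about the carrier]
ring teeth: 35 + 2·14 = 63
35(ω_sun−ω_arm) = −63(ω_ring−ω_arm),  ω_ring = 0, ω_sun = 1
35(1−ω_arm) = −63(0−ω_arm)  ⇒  98·ω_arm = 35  ⇒  ω_arm = 5/14
ω_out/ω_in = 5/14

5/14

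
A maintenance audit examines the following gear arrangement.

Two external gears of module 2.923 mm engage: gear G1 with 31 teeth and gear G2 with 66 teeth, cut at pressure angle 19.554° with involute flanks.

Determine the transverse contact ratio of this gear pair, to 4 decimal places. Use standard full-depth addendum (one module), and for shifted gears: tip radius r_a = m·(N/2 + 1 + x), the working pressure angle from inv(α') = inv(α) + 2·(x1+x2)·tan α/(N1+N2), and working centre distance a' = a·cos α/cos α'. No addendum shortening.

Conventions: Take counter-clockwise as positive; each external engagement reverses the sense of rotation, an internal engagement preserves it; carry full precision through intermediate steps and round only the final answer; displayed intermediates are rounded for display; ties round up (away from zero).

recognized (one external pair, fixed centres): single-mesh tooth geometry, m = 2.923, N1 = 31, N2 = 66
base radii: r_b1 = 42.693514, r_b2 = 90.895869
tip radii: r_a1 = 48.229500, r_a2 = 99.382000
no profile shift: α' = α, a' = a
action lengths: √(r_a1²−r_b1²) = 22.435430, √(r_a2²−r_b2²) = 40.183616
base pitch p_b = π·m·cos α = 8.653266
CR = (22.435430 + 40.183616 − 141.765500·sin 19.55400°)/8.653266 = 1.753190
contact ratio ≈ 1.7532

1.7532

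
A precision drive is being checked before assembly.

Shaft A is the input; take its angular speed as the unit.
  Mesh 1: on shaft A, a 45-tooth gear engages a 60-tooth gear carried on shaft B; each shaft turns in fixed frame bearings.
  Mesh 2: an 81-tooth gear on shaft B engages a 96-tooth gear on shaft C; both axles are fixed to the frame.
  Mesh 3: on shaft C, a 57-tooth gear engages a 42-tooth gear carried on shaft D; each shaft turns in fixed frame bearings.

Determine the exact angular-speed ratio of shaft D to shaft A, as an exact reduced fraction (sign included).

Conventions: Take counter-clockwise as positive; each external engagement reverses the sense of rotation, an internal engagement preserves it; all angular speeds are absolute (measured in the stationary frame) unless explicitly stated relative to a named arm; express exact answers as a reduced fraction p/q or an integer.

class = fixed-axis compound train [3 meshes; 3 ratios multiply, 3 sense flips]
mesh 1 [45T→60T]: running ratio 3/4, sense −
mesh 2 [81T→96T]: running ratio 81/128, sense +
mesh 3 [57T→42T]: running ratio 1539/1792, sense −
ω_out/ω_in = -1539/1792

-1539/1792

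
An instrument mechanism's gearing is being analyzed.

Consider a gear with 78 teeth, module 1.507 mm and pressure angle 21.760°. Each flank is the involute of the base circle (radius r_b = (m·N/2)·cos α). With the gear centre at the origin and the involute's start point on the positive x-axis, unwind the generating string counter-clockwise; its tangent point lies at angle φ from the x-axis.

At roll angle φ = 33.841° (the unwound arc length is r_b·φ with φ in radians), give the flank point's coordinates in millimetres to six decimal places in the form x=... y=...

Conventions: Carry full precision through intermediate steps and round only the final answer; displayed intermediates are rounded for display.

topology: single-mesh involute geometry — m = 1.507, N = 78
pitch radius r_p = m·N/2 = 1.507·78/2 = 58.773000
base radius r_b = r_p·cos α = 58.773000·cos 21.760° = 54.585122
roll angle φ = 33.841° = 0.59063687 rad
x = r_b·(cos φ + φ·sin φ) = 63.291777
y = r_b·(sin φ − φ·cos φ) = 3.619828

x=63.291777 y=3.619828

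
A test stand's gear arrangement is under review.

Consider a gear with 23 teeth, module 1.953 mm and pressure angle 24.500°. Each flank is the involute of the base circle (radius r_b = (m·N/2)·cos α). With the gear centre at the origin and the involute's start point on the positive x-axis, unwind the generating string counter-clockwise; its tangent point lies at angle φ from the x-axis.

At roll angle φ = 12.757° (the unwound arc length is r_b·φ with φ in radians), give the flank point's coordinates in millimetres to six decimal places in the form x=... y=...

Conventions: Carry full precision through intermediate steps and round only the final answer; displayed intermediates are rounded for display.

recognized (one wheel, involute flank): single-mesh tooth geometry, m = 1.953, N = 23
pitch radius r_p = m·N/2 = 1.953·23/2 = 22.459500
base radius r_b = r_p·cos α = 22.459500·cos 24.500° = 20.437275
roll angle φ = 12.757° = 0.22265165 rad
x = r_b·(cos φ + φ·sin φ) = 20.937590
y = r_b·(sin φ − φ·cos φ) = 0.074821

x=20.937590 y=0.074821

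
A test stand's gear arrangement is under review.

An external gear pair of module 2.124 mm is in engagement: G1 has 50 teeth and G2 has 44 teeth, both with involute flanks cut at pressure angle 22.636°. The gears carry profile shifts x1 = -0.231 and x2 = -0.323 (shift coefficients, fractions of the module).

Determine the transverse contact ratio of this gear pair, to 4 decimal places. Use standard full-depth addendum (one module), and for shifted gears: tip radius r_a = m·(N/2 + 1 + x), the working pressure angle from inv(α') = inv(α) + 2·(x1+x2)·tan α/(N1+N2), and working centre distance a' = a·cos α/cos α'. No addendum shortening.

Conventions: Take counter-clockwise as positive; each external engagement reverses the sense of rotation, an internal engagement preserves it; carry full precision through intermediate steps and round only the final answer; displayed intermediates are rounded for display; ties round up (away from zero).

topology: single-mesh involute geometry — m = 2.124, 50T/44T pair
base radii: r_b1 = 49.009631, r_b2 = 43.128476
tip radii: r_a1 = 54.733356, r_a2 = 48.165948
inv(α') = inv(22.636°) + 2·(-0.231-0.323)·tan α/(50+44) = 0.01700923  ⇒  α' = 20.86858°
a' = a·cos α / cos α' = 99.8280·cos 22.636°/cos 20.86858° = 98.606714
action lengths: √(r_a1²−r_b1²) = 24.367936, √(r_a2²−r_b2²) = 21.445119
base pitch p_b = π·m·cos α = 6.158732
CR = (24.367936 + 21.445119 − 98.606714·sin 20.86858°)/6.158732 = 1.735229
contact ratio ≈ 1.7352

1.7352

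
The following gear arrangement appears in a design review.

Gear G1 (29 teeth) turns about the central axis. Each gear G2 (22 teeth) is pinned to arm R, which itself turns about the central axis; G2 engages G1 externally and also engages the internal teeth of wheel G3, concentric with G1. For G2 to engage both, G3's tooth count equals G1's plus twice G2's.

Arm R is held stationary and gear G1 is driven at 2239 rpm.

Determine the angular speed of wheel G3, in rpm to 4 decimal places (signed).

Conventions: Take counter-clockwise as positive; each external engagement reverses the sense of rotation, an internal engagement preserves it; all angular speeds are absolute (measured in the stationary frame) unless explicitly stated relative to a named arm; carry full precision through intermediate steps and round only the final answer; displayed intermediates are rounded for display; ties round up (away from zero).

-889.4658 rpm

topology: planetary set — G1 29T / G2 22T / G3 73T, arm = carrier (Willis)
normalise by the input: solve with ω_sun = 1, then scale by 2239 rpm
ring teeth: 29 + 2·22 = 73
29(ω_sun−ω_arm) = −73(ω_ring−ω_arm),  ω_arm = 0, ω_sun = 1
ω_ring = 0 − (29/73)(1−0) = -29/73
scale: ω_ring = -29/73 × 2239 rpm = -889.4658 rpm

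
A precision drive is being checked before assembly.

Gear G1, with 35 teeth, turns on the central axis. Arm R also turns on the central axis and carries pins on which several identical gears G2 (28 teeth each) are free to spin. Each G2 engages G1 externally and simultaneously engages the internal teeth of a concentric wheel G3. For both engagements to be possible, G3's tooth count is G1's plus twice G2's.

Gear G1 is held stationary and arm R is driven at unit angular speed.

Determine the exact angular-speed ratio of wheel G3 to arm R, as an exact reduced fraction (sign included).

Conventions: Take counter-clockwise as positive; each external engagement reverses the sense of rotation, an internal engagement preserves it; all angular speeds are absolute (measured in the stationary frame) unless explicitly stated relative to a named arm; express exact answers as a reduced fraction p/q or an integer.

recognized (axles ride arm R): planetary set, 35/28/91 teeth
ring teeth: 35 + 2·28 = 91
35(ω_sun−ω_arm) = −91(ω_ring−ω_arm),  ω_sun = 0, ω_arm = 1
ω_ring = 1 − (35/91)(0−1) = 18/13
ω_out/ω_in = 18/13

18/13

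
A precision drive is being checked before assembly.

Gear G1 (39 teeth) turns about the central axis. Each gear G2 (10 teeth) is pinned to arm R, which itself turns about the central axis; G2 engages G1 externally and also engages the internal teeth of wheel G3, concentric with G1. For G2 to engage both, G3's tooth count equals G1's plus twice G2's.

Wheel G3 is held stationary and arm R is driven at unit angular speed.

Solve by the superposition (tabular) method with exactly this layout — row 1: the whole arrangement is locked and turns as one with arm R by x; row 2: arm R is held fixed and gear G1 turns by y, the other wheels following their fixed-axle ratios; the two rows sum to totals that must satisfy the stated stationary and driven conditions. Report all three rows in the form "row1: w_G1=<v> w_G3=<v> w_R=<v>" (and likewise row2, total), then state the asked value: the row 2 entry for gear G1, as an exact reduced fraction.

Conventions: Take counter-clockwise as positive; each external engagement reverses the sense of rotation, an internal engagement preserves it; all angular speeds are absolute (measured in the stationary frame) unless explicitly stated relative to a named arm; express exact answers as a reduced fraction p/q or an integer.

class = planetary set [G3 = 39+2·10 = 59; Willis about the carrier]
row 1 — lock + rotate with arm: ω_sun = ω_ring = ω_arm = x
superposition row 2 [arm held]: sun y, ring −(39/59)·y, arm 0
boundary: total ω_ring = x − (39/59)·y = 0 and total ω_arm = x = 1  ⇒  y = 59/39, x = 1
row 2 ring = −(39/59)·59/39 = -1
totals (row 1 + row 2): sun 1 + 59/39 = 98/39, ring 1 + (-1) = 0, arm 1 + 0 = 1
asked cell (row2, sun) = 59/39

row1: w_G1=1 w_G3=1 w_R=1
row2: w_G1=59/39 w_G3=-1 w_R=0
total: w_G1=98/39 w_G3=0 w_R=1
asked value: 59/39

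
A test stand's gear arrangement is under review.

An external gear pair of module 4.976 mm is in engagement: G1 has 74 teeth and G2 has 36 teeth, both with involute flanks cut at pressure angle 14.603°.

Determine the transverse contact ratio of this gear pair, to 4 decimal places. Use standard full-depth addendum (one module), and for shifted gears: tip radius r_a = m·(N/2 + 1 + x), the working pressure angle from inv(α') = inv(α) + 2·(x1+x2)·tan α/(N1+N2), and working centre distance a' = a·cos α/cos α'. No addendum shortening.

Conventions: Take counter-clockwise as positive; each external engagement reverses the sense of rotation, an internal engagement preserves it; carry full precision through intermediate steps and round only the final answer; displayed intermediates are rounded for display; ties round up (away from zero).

2.1220

recognized (one external pair, fixed centres): single-mesh tooth geometry, m = 4.976, N1 = 74, N2 = 36
base radii: r_b1 = 178.164441, r_b2 = 86.674593
tip radii: r_a1 = 189.088000, r_a2 = 94.544000
no profile shift: α' = α, a' = a
action lengths: √(r_a1²−r_b1²) = 63.338013, √(r_a2²−r_b2²) = 37.763513
base pitch p_b = π·m·cos α = 15.127570
CR = (63.338013 + 37.763513 − 273.680000·sin 14.60300°)/15.127570 = 2.122041
contact ratio ≈ 2.1220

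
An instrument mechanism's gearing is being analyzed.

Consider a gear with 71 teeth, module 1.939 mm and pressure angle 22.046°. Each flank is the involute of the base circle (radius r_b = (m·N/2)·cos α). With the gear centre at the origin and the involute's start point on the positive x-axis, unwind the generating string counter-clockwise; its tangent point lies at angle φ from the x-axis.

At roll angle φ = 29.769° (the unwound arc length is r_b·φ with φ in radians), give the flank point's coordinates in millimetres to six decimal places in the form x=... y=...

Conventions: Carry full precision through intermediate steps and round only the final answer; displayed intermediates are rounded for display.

single-mesh involute tooth geometry (71T wheel at module 1.939)
pitch radius r_p = m·N/2 = 1.939·71/2 = 68.834500
base radius r_b = r_p·cos α = 68.834500·cos 22.046° = 63.801514
roll angle φ = 29.769° = 0.51956707 rad
x = r_b·(cos φ + φ·sin φ) = 71.840603
y = r_b·(sin φ − φ·cos φ) = 2.903122

x=71.840603 y=2.903122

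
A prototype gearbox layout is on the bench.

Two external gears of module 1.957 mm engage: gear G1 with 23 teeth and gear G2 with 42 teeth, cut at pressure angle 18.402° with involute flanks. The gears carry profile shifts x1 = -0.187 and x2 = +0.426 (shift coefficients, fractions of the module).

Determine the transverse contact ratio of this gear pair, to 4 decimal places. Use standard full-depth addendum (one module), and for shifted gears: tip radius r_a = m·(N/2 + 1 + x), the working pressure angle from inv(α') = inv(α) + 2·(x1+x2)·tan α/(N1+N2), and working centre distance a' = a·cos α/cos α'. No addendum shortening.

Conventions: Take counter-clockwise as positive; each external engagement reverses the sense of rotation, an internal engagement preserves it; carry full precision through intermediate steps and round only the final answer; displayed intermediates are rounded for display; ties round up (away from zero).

1.6847

class = single-mesh tooth geometry [involute pair 23T × 42T, m = 1.957]
base radii: r_b1 = 21.354681, r_b2 = 38.995505
tip radii: r_a1 = 24.096541, r_a2 = 43.887682
inv(α') = inv(18.402°) + 2·(-0.187+0.426)·tan α/(23+42) = 0.01396559  ⇒  α' = 19.58469°
a' = a·cos α / cos α' = 63.6025·cos 18.402°/cos 19.58469° = 64.056013
action lengths: √(r_a1²−r_b1²) = 11.163372, √(r_a2²−r_b2²) = 20.136515
base pitch p_b = π·m·cos α = 5.833714
CR = (11.163372 + 20.136515 − 64.056013·sin 19.58469°)/5.833714 = 1.684746
contact ratio ≈ 1.6847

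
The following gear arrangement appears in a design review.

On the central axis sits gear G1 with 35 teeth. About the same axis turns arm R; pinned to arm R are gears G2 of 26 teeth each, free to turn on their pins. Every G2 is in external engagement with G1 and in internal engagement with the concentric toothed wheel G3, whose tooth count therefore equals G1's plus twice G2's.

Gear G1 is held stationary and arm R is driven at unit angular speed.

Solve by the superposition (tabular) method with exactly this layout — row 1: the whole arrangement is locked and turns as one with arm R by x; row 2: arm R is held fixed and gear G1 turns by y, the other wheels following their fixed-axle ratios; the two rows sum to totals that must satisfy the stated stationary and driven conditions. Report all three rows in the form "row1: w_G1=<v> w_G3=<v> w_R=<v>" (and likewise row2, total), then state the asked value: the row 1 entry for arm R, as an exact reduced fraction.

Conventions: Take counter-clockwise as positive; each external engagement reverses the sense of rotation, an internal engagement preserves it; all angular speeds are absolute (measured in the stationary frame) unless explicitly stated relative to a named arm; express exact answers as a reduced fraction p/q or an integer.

recognized (axles ride arm R): planetary set, 35/26/87 teeth
row 1 (train locked, turned with arm): all members turn x
row 2: sun turns y, ring = −(35/87)·y, arm 0
boundary: total ω_sun = x + y = 0 and total ω_arm = x = 1  ⇒  y = -1, x = 1
row 2 ring = −(35/87)·(-1) = 35/87
totals (row 1 + row 2): sun 1 + (-1) = 0, ring 1 + 35/87 = 122/87, arm 1 + 0 = 1
asked cell (row1, arm) = 1

row1: w_G1=1 w_G3=1 w_R=1
row2: w_G1=-1 w_G3=35/87 w_R=0
total: w_G1=0 w_G3=122/87 w_R=1
asked value: 1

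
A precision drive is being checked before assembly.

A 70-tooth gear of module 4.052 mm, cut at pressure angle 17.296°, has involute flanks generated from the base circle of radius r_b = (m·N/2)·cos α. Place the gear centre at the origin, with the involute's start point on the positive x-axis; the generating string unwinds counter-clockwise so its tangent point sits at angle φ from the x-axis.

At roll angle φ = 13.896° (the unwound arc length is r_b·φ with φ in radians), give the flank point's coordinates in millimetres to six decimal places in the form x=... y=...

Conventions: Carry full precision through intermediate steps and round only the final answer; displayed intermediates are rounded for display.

x=139.331158 y=0.640125

class = single-mesh tooth geometry [base-circle involute, m = 4.052, 70T]
pitch radius r_p = m·N/2 = 4.052·70/2 = 141.820000
base radius r_b = r_p·cos α = 141.820000·cos 17.296° = 135.407121
roll angle φ = 13.896° = 0.24253095 rad
x = r_b·(cos φ + φ·sin φ) = 139.331158
y = r_b·(sin φ − φ·cos φ) = 0.640125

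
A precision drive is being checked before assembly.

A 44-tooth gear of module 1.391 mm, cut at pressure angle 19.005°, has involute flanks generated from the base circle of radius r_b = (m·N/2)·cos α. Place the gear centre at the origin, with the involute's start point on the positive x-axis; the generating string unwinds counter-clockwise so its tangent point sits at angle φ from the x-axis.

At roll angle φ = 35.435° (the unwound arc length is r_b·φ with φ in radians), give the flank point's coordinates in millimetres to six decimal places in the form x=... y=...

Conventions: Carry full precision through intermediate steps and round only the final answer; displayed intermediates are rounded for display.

x=33.949360 y=2.195391

topology: single-mesh involute geometry — m = 1.391, N = 44
pitch radius r_p = m·N/2 = 1.391·44/2 = 30.602000
base radius r_b = r_p·cos α = 30.602000·cos 19.005° = 28.933890
roll angle φ = 35.435° = 0.61845742 rad
x = r_b·(cos φ + φ·sin φ) = 33.949360
y = r_b·(sin φ − φ·cos φ) = 2.195391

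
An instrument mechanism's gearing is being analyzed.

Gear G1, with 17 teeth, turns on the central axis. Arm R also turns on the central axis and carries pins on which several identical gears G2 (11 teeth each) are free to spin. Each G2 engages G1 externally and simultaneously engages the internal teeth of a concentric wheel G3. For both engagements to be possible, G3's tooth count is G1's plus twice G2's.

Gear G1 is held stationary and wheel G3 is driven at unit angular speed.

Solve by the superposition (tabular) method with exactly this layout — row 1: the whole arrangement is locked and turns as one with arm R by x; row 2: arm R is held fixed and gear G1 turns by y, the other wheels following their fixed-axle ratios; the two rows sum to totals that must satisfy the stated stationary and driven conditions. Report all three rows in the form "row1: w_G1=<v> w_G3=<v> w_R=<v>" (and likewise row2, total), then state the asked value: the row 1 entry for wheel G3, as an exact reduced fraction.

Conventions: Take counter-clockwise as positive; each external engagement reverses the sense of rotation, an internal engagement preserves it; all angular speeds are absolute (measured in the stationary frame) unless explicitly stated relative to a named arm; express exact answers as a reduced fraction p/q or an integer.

row1: w_G1=39/56 w_G3=39/56 w_R=39/56
row2: w_G1=-39/56 w_G3=17/56 w_R=0
total: w_G1=0 w_G3=1 w_R=39/56
asked value: 39/56

planetary set (17T centre, 11T on arm, 39T internal) — Willis relation
row 1: whole set turns with the arm by x
superposition row 2 [arm held]: sun y, ring −(17/39)·y, arm 0
boundary: total ω_sun = x + y = 0 and total ω_ring = x − (17/39)·y = 1  ⇒  y = -39/56, x = 39/56
row 2 ring = −(17/39)·(-39/56) = 17/56
totals (row 1 + row 2): sun 39/56 + (-39/56) = 0, ring 39/56 + 17/56 = 1, arm 39/56 + 0 = 39/56
asked cell (row1, ring) = 39/56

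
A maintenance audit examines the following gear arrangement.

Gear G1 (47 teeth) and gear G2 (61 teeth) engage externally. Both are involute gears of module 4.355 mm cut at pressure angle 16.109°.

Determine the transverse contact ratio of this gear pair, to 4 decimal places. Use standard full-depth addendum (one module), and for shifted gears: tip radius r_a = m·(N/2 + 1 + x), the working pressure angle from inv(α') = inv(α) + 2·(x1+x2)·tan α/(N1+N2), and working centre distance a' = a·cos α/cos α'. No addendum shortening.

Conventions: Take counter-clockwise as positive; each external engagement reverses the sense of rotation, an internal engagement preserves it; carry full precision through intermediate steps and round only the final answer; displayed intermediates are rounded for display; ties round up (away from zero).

2.0178

single-mesh involute tooth geometry (47T engaging 61T at module 4.355)
base radii: r_b1 = 98.324081, r_b2 = 127.612105
tip radii: r_a1 = 106.697500, r_a2 = 137.182500
no profile shift: α' = α, a' = a
action lengths: √(r_a1²−r_b1²) = 41.433459, √(r_a2²−r_b2²) = 50.340727
base pitch p_b = π·m·cos α = 13.144435
CR = (41.433459 + 50.340727 − 235.170000·sin 16.10900°)/13.144435 = 2.017782
contact ratio ≈ 2.0178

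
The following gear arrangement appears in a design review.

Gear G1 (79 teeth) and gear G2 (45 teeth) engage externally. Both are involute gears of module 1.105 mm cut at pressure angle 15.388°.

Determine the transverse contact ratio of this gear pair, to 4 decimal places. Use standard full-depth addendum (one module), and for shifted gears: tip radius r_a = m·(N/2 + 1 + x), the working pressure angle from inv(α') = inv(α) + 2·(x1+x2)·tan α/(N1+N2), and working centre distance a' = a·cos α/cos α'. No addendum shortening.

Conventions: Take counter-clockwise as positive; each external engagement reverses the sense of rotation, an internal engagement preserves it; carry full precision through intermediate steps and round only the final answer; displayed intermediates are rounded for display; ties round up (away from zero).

2.1007

recognized (one external pair, fixed centres): single-mesh tooth geometry, m = 1.105, N1 = 79, N2 = 45
base radii: r_b1 = 42.082781, r_b2 = 23.971204
tip radii: r_a1 = 44.752500, r_a2 = 25.967500
no profile shift: α' = α, a' = a
action lengths: √(r_a1²−r_b1²) = 15.225827, √(r_a2²−r_b2²) = 9.984609
base pitch p_b = π·m·cos α = 3.347012
CR = (15.225827 + 9.984609 − 68.510000·sin 15.38800°)/3.347012 = 2.100686
contact ratio ≈ 2.1007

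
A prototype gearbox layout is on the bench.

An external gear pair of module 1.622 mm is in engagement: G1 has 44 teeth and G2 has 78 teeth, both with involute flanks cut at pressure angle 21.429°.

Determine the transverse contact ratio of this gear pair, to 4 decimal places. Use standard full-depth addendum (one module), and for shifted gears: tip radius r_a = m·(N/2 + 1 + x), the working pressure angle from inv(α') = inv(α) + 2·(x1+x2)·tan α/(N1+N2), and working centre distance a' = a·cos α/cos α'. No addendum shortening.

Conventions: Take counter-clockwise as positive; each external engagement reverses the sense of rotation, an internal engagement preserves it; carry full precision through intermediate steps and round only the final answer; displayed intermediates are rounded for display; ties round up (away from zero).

recognized (one external pair, fixed centres): single-mesh tooth geometry, m = 1.622, N1 = 44, N2 = 78
base radii: r_b1 = 33.217201, r_b2 = 58.885039
tip radii: r_a1 = 37.306000, r_a2 = 64.880000
no profile shift: α' = α, a' = a
action lengths: √(r_a1²−r_b1²) = 16.981024, √(r_a2²−r_b2²) = 27.239064
base pitch p_b = π·m·cos α = 4.743405
CR = (16.981024 + 27.239064 − 98.942000·sin 21.42900°)/4.743405 = 1.701695
contact ratio ≈ 1.7017

1.7017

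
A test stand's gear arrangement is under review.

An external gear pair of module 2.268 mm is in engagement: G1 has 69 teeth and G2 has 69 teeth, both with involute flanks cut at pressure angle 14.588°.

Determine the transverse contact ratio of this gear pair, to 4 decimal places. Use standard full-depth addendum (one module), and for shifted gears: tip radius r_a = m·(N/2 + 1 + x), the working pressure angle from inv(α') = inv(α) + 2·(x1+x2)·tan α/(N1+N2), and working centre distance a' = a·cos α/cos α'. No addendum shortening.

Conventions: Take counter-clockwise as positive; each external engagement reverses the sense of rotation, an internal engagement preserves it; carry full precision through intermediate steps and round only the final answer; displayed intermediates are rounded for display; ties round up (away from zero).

class = single-mesh tooth geometry [involute pair 69T × 69T, m = 2.268]
base radii: r_b1 = 75.723501, r_b2 = 75.723501
tip radii: r_a1 = 80.514000, r_a2 = 80.514000
no profile shift: α' = α, a' = a
action lengths: √(r_a1²−r_b1²) = 27.357917, √(r_a2²−r_b2²) = 27.357917
base pitch p_b = π·m·cos α = 6.895432
CR = (27.357917 + 27.357917 − 156.492000·sin 14.58800°)/6.895432 = 2.218964
contact ratio ≈ 2.2190

2.2190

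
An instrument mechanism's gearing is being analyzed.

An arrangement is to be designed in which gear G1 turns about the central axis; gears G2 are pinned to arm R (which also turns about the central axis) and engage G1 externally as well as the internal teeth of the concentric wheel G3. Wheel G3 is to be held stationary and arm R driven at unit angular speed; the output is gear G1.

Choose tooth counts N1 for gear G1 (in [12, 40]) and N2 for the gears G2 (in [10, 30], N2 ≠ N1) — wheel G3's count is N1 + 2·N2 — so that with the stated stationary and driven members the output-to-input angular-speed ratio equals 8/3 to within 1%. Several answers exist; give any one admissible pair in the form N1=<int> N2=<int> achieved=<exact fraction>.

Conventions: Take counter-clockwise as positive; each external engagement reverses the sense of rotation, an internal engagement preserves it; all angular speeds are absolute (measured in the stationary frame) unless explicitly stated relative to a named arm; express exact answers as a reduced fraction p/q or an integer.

design class (target 8/3): planetary set
Willis with ω_ring = 0: ω_sun/ω_arm = (N1+N3)/N1; set equal to 8/3  ⇒  N3/N1 = 8/3 − 1 = 5/3
N3 = N1 + 2·N2  ⇒  N2/N1 = (N3/N1 − 1)/2 = (5/3 − 1)/2 = 1/3
smallest multiple with N1 ≥ 12 and N2 ≥ 10: k = 10  ⇒  N1 = 10·3 = 30, N2 = 10·1 = 10 (N1 ≤ 40, N2 ≤ 30, N2 ≠ N1 ✓), N3 = 30 + 2·10 = 50
check: (N1+N3)/N1 with N1 = 30, N3 = 50 gives 8/3; |achieved − target| = 0 ≤ 2/75 ✓

N1=30 N2=10 achieved=8/3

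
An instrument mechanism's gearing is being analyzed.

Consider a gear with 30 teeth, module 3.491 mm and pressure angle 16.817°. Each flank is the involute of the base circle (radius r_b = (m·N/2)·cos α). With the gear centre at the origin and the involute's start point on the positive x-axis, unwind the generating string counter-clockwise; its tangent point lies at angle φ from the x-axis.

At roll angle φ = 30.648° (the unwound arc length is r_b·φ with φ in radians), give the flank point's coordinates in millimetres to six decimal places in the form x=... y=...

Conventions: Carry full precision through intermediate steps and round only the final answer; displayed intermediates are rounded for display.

x=56.791813 y=2.484842

topology: single-mesh involute geometry — m = 3.491, N = 30
pitch radius r_p = m·N/2 = 3.491·30/2 = 52.365000
base radius r_b = r_p·cos α = 52.365000·cos 16.817° = 50.125543
roll angle φ = 30.648° = 0.53490851 rad
x = r_b·(cos φ + φ·sin φ) = 56.791813
y = r_b·(sin φ − φ·cos φ) = 2.484842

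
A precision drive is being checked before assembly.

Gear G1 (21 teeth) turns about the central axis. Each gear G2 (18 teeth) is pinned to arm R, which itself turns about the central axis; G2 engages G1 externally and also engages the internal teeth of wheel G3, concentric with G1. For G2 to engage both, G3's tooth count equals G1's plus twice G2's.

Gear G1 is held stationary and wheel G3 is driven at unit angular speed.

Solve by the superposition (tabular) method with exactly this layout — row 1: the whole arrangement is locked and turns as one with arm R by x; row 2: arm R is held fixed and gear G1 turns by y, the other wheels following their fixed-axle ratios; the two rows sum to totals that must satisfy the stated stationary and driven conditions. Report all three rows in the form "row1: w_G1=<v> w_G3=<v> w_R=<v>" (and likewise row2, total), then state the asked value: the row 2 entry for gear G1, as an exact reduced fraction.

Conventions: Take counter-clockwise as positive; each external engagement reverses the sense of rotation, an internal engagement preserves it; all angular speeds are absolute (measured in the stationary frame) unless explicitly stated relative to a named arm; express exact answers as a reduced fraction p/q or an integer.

planetary set (21T centre, 18T on arm, 57T internal) — Willis relation
row 1 — lock + rotate with arm: ω_sun = ω_ring = ω_arm = x
superposition row 2 [arm held]: sun y, ring −(21/57)·y, arm 0
boundary: total ω_sun = x + y = 0 and total ω_ring = x − (21/57)·y = 1  ⇒  y = -19/26, x = 19/26
row 2 ring = −(21/57)·(-19/26) = 7/26
totals (row 1 + row 2): sun 19/26 + (-19/26) = 0, ring 19/26 + 7/26 = 1, arm 19/26 + 0 = 19/26
asked cell (row2, sun) = -19/26

row1: w_G1=19/26 w_G3=19/26 w_R=19/26
row2: w_G1=-19/26 w_G3=7/26 w_R=0
total: w_G1=0 w_G3=1 w_R=19/26
asked value: -19/26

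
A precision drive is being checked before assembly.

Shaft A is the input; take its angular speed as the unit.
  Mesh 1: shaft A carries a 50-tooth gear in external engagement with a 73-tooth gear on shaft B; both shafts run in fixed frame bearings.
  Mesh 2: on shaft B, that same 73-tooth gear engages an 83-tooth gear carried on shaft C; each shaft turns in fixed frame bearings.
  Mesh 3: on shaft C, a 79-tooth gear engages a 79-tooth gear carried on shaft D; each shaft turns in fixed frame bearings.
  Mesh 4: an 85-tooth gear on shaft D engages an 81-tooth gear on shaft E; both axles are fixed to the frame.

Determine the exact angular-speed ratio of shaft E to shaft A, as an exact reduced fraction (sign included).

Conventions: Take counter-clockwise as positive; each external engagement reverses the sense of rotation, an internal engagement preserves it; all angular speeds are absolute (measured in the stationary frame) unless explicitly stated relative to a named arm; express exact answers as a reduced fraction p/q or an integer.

4250/6723

class = fixed-axis compound train [4 meshes; 4 ratios multiply, 4 sense flips]
mesh 1 [50T→73T]: running ratio 50/73, sense −
mesh 2 [73T→83T]: running ratio 50/83, sense +
mesh 3 [79T→79T]: running ratio 50/83, sense −
mesh 4 [85T→81T]: running ratio 4250/6723, sense +
ω_out/ω_in = 4250/6723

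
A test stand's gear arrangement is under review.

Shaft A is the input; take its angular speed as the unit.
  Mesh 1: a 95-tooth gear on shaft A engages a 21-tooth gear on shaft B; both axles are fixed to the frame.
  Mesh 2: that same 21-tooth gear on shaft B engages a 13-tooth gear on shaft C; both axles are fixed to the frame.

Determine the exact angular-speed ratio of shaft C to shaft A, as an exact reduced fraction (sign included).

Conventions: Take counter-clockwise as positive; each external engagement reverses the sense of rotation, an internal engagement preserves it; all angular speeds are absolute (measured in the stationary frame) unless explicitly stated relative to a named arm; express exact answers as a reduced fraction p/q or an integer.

class = fixed-axis compound train [2 meshes; 2 ratios multiply, 2 sense flips]
mesh 1 [95T→21T]: running ratio 95/21, sense −
mesh 2 [21T→13T]: running ratio 95/13, sense +
ω_out/ω_in = 95/13

95/13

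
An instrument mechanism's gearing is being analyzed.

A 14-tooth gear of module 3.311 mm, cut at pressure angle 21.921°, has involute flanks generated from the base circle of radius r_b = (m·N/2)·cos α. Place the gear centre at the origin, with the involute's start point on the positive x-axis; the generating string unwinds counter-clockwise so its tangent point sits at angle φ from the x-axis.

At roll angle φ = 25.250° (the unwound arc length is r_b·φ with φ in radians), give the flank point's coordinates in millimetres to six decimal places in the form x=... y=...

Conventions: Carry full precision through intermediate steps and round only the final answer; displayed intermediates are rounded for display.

x=23.488916 y=0.601591

topology: single-mesh involute geometry — m = 3.311, N = 14
pitch radius r_p = m·N/2 = 3.311·14/2 = 23.177000
base radius r_b = r_p·cos α = 23.177000·cos 21.921° = 21.501291
roll angle φ = 25.250° = 0.44069564 rad
x = r_b·(cos φ + φ·sin φ) = 23.488916
y = r_b·(sin φ − φ·cos φ) = 0.601591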